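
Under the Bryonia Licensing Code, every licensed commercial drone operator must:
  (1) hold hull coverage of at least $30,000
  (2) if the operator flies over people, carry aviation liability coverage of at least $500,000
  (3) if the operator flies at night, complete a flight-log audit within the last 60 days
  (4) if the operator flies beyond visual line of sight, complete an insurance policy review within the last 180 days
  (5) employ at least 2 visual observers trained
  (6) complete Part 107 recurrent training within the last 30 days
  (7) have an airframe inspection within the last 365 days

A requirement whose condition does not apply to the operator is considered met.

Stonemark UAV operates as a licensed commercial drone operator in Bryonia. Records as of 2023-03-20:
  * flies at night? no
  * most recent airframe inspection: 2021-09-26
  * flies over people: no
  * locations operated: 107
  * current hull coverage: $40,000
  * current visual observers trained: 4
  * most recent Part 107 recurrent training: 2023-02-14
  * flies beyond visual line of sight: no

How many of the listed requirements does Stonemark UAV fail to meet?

1. hull coverage $40,000 ≥ $30,000 → met
2. condition 'flies over people' does not hold → requirement n/a → met
3. condition 'flies at night' does not hold → requirement n/a → met
4. condition 'flies beyond visual line of sight' does not hold → requirement n/a → met
5. visual observers trained 4 ≥ 2 → met
6. Part 107 recurrent training 34 days ago vs limit 30 → not met
7. airframe inspection 540 days ago vs limit 365 → not met
Not met: 2 of 7

2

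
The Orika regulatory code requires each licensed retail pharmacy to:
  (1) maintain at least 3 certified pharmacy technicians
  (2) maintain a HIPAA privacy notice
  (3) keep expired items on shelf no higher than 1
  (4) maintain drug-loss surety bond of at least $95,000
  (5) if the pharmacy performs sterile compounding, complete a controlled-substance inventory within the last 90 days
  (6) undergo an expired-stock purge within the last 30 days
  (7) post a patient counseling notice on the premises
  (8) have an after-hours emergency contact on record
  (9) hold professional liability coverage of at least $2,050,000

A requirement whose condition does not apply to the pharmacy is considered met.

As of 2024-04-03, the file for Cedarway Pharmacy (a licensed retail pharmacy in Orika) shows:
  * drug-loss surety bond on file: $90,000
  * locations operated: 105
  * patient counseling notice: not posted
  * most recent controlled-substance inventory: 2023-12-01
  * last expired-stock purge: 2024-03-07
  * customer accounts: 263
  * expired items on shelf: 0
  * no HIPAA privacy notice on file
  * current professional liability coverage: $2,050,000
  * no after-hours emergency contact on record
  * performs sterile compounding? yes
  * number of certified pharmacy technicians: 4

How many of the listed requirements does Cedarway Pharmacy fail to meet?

1. certified pharmacy technicians 4 ≥ 3 → met
2. HIPAA privacy notice absent → not met
3. expired items on shelf 0 ≤ 1 → met
4. drug-loss surety bond $90,000 < $95,000 → not met
5. condition 'performs sterile compounding' holds; controlled-substance inventory 124 days ago vs limit 90 → not met
6. expired-stock purge 27 days ago vs limit 30 → met
7. patient counseling notice absent → not met
8. after-hours emergency contact absent → not met
9. professional liability coverage $2,050,000 ≥ $2,050,000 → met
Not met: 5 of 9

5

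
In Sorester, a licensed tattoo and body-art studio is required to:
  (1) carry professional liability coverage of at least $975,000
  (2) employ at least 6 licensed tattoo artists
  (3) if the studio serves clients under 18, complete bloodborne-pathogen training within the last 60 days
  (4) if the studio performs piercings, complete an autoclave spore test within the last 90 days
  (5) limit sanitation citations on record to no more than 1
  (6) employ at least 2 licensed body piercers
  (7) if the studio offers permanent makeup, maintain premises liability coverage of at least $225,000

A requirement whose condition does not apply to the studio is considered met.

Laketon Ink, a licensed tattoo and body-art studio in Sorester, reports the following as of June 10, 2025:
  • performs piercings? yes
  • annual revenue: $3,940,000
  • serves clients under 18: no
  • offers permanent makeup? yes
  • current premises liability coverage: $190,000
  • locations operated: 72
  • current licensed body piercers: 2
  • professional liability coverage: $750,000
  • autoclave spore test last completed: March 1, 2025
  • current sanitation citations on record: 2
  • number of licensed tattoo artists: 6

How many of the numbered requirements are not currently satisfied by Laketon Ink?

1. professional liability coverage $750,000 < $975,000 → not met
2. licensed tattoo artists 6 ≥ 6 → met
3. condition 'serves clients under 18' does not hold → requirement n/a → met
4. condition 'performs piercings' holds; autoclave spore test 101 days ago vs limit 90 → not met
5. sanitation citations on record 2 > 1 → not met
6. licensed body piercers 2 ≥ 2 → met
7. condition 'offers permanent makeup' holds; premises liability coverage $190,000 < $225,000 → not met
Not met: 4 of 7

4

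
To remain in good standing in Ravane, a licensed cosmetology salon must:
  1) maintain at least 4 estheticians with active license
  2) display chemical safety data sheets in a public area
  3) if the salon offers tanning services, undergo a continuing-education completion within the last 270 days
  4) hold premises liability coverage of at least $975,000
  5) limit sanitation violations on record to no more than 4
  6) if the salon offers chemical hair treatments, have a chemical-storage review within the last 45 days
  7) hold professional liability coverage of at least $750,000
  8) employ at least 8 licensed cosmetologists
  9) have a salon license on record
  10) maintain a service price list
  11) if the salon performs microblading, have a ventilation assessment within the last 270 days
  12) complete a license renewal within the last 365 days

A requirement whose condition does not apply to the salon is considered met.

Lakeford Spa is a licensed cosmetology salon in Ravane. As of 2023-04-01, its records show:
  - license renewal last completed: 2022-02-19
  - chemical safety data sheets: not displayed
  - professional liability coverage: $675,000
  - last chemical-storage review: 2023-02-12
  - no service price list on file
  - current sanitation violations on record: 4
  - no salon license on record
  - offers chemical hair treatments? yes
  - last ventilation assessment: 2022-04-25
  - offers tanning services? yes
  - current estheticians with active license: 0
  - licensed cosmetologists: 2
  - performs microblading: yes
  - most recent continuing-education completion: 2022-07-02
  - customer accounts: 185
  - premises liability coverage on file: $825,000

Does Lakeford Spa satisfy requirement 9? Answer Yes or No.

No

9. salon license absent → not met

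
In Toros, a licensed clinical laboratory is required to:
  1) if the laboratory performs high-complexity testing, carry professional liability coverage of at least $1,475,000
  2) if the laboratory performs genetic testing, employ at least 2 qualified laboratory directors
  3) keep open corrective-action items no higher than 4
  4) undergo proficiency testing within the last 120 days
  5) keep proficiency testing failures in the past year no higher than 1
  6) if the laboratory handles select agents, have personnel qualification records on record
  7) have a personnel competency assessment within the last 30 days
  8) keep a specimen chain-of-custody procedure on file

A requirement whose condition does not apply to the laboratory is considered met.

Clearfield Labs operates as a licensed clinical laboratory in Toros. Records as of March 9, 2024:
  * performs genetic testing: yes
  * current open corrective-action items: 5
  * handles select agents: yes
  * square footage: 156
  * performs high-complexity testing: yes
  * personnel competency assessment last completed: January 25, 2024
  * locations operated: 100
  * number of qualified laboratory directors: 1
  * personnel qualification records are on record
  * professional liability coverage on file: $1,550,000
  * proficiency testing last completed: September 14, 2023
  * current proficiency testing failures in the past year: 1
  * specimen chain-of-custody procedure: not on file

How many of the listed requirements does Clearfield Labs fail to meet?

5

1. condition 'performs high-complexity testing' holds; professional liability coverage $1,550,000 ≥ $1,475,000 → met
2. condition 'performs genetic testing' holds; qualified laboratory directors 1 < 2 → not met
3. open corrective-action items 5 > 4 → not met
4. proficiency testing 177 days ago vs limit 120 → not met
5. proficiency testing failures in the past year 1 ≤ 1 → met
6. condition 'handles select agents' holds; personnel qualification records present → met
7. personnel competency assessment 44 days ago vs limit 30 → not met
8. specimen chain-of-custody procedure absent → not met
Not met: 5 of 8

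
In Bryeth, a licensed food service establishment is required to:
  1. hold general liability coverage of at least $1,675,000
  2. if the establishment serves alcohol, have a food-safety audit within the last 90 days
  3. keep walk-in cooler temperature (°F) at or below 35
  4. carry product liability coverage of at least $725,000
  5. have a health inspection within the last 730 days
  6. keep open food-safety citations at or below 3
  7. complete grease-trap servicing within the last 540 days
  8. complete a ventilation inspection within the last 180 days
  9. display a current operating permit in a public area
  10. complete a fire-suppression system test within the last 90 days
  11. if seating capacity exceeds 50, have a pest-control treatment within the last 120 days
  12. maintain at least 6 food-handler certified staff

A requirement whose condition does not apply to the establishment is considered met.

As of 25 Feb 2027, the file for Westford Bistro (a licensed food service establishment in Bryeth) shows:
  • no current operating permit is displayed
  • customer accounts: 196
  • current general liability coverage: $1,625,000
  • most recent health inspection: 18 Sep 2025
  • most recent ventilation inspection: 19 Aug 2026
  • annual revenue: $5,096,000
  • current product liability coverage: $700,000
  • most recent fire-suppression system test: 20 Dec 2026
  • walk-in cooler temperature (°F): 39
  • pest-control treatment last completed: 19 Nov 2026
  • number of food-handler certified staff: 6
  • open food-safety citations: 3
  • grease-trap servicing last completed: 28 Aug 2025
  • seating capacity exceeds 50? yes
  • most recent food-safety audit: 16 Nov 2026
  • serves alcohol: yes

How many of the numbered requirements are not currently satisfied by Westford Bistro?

7

1. general liability coverage $1,625,000 < $1,675,000 → not met
2. condition 'serves alcohol' holds; food-safety audit 101 days ago vs limit 90 → not met
3. walk-in cooler temperature (°F) 39 > 35 → not met
4. product liability coverage $700,000 < $725,000 → not met
5. health inspection 525 days ago vs limit 730 → met
6. open food-safety citations 3 ≤ 3 → met
7. grease-trap servicing 546 days ago vs limit 540 → not met
8. ventilation inspection 190 days ago vs limit 180 → not met
9. current operating permit absent → not met
10. fire-suppression system test 67 days ago vs limit 90 → met
11. condition 'seating capacity exceeds 50' holds; pest-control treatment 98 days ago vs limit 120 → met
12. food-handler certified staff 6 ≥ 6 → met
Not met: 7 of 12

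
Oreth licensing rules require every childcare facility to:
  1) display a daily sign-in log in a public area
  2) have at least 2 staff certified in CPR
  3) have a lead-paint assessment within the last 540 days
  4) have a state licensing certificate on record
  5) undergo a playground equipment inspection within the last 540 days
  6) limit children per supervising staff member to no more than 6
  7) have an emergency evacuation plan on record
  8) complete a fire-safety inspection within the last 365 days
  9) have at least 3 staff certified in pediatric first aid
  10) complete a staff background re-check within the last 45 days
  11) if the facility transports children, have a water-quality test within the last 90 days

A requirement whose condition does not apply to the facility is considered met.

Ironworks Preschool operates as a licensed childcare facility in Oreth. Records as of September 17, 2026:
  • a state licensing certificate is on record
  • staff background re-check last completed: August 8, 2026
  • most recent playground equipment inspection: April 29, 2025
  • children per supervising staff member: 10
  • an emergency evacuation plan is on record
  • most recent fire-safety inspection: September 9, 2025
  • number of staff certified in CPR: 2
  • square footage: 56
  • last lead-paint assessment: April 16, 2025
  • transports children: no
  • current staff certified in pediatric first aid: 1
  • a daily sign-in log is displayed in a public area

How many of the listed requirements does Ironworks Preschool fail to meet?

3

1. daily sign-in log present → met
2. staff certified in CPR 2 ≥ 2 → met
3. lead-paint assessment 519 days ago vs limit 540 → met
4. state licensing certificate present → met
5. playground equipment inspection 506 days ago vs limit 540 → met
6. children per supervising staff member 10 > 6 → not met
7. emergency evacuation plan present → met
8. fire-safety inspection 373 days ago vs limit 365 → not met
9. staff certified in pediatric first aid 1 < 3 → not met
10. staff background re-check 40 days ago vs limit 45 → met
11. condition 'transports children' does not hold → requirement n/a → met
Not met: 3 of 11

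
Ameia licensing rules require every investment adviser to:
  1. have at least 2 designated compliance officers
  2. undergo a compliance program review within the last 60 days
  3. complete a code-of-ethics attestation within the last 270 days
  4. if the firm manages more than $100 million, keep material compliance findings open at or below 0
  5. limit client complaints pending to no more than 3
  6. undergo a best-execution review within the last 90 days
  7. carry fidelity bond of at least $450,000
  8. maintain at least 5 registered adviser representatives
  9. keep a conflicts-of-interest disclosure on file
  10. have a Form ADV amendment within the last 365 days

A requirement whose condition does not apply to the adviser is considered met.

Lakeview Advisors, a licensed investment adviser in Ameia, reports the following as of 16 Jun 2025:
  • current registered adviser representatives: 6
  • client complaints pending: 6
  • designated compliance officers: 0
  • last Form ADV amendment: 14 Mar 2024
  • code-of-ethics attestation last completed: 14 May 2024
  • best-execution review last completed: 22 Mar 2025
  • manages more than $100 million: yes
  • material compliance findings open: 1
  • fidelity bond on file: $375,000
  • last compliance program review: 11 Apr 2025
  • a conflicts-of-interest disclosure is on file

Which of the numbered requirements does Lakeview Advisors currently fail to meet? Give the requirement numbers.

1. designated compliance officers 0 < 2 → not met
2. compliance program review 66 days ago vs limit 60 → not met
3. code-of-ethics attestation 398 days ago vs limit 270 → not met
4. condition 'manages more than $100 million' holds; material compliance findings open 1 > 0 → not met
5. client complaints pending 6 > 3 → not met
6. best-execution review 86 days ago vs limit 90 → met
7. fidelity bond $375,000 < $450,000 → not met
8. registered adviser representatives 6 ≥ 5 → met
9. conflicts-of-interest disclosure present → met
10. Form ADV amendment 459 days ago vs limit 365 → not met
Not met: 1, 2, 3, 4, 5, 7, 10

1, 2, 3, 4, 5, 7, 10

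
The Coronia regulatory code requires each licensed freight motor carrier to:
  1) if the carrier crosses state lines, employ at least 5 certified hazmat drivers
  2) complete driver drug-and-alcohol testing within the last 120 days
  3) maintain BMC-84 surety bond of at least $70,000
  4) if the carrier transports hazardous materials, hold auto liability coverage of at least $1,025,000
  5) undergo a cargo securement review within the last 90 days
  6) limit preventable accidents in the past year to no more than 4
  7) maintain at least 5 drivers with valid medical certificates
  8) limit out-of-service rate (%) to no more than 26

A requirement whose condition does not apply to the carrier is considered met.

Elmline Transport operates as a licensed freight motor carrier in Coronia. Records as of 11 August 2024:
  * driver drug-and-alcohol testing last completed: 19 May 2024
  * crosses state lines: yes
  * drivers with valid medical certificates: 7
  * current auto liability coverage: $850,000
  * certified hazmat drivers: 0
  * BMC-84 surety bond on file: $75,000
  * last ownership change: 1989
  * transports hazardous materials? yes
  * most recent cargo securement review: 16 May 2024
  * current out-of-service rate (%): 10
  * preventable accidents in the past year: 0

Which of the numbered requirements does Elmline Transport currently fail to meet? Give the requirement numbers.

1, 4

1. condition 'crosses state lines' holds; certified hazmat drivers 0 < 5 → not met
2. driver drug-and-alcohol testing 84 days ago vs limit 120 → met
3. BMC-84 surety bond $75,000 ≥ $70,000 → met
4. condition 'transports hazardous materials' holds; auto liability coverage $850,000 < $1,025,000 → not met
5. cargo securement review 87 days ago vs limit 90 → met
6. preventable accidents in the past year 0 ≤ 4 → met
7. drivers with valid medical certificates 7 ≥ 5 → met
8. out-of-service rate (%) 10 ≤ 26 → met
Not met: 1, 4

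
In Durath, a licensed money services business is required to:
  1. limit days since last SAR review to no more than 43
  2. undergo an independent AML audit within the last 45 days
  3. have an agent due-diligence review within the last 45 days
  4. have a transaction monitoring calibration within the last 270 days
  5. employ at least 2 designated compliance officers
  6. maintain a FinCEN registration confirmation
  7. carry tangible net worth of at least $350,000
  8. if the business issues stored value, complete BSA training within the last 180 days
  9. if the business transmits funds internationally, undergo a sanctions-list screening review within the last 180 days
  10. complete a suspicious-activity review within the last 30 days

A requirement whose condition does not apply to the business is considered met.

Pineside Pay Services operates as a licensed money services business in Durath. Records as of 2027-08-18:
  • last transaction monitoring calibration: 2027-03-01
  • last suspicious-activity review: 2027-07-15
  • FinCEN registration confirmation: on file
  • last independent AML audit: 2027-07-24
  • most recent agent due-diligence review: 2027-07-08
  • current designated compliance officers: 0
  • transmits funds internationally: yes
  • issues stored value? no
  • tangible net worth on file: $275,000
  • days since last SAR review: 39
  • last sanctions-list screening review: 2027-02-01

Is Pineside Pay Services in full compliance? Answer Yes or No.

1. days since last SAR review 39 ≤ 43 → met
2. independent AML audit 25 days ago vs limit 45 → met
3. agent due-diligence review 41 days ago vs limit 45 → met
4. transaction monitoring calibration 170 days ago vs limit 270 → met
5. designated compliance officers 0 < 2 → not met
6. FinCEN registration confirmation present → met
7. tangible net worth $275,000 < $350,000 → not met
8. condition 'issues stored value' does not hold → requirement n/a → met
9. condition 'transmits funds internationally' holds; sanctions-list screening review 198 days ago vs limit 180 → not met
10. suspicious-activity review 34 days ago vs limit 30 → not met
Not met: 5, 7, 9, 10

No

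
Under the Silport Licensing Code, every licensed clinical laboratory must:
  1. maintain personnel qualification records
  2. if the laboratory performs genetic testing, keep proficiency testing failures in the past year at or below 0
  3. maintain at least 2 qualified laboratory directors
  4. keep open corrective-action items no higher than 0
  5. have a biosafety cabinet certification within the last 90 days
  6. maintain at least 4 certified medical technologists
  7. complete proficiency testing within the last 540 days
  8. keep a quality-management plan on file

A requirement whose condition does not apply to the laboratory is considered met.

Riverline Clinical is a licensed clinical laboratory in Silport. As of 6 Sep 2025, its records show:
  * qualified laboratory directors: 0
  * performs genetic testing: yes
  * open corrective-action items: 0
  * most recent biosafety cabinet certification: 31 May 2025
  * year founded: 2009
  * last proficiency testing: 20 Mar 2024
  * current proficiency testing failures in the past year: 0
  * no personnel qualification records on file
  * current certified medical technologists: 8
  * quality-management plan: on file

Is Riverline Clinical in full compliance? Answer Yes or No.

No

1. personnel qualification records absent → not met
2. condition 'performs genetic testing' holds; proficiency testing failures in the past year 0 ≤ 0 → met
3. qualified laboratory directors 0 < 2 → not met
4. open corrective-action items 0 ≤ 0 → met
5. biosafety cabinet certification 98 days ago vs limit 90 → not met
6. certified medical technologists 8 ≥ 4 → met
7. proficiency testing 535 days ago vs limit 540 → met
8. quality-management plan present → met
Not met: 1, 3, 5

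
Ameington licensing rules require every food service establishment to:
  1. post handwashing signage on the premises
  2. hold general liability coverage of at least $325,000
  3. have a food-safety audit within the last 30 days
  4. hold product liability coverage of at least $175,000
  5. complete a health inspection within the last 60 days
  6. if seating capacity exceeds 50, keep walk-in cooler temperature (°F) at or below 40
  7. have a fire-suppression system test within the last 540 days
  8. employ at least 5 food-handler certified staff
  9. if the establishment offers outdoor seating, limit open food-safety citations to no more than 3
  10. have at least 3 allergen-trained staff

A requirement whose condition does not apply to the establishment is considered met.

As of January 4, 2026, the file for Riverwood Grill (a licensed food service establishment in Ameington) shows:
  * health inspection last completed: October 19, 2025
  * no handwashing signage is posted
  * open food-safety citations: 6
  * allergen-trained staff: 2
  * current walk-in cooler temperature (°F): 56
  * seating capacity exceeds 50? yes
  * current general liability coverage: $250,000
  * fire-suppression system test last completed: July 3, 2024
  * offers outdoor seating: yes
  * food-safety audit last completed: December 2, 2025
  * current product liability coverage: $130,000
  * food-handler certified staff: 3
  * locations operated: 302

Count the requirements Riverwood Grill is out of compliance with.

1. handwashing signage absent → not met
2. general liability coverage $250,000 < $325,000 → not met
3. food-safety audit 33 days ago vs limit 30 → not met
4. product liability coverage $130,000 < $175,000 → not met
5. health inspection 77 days ago vs limit 60 → not met
6. condition 'seating capacity exceeds 50' holds; walk-in cooler temperature (°F) 56 > 40 → not met
7. fire-suppression system test 550 days ago vs limit 540 → not met
8. food-handler certified staff 3 < 5 → not met
9. condition 'offers outdoor seating' holds; open food-safety citations 6 > 3 → not met
10. allergen-trained staff 2 < 3 → not met
Not met: 10 of 10

10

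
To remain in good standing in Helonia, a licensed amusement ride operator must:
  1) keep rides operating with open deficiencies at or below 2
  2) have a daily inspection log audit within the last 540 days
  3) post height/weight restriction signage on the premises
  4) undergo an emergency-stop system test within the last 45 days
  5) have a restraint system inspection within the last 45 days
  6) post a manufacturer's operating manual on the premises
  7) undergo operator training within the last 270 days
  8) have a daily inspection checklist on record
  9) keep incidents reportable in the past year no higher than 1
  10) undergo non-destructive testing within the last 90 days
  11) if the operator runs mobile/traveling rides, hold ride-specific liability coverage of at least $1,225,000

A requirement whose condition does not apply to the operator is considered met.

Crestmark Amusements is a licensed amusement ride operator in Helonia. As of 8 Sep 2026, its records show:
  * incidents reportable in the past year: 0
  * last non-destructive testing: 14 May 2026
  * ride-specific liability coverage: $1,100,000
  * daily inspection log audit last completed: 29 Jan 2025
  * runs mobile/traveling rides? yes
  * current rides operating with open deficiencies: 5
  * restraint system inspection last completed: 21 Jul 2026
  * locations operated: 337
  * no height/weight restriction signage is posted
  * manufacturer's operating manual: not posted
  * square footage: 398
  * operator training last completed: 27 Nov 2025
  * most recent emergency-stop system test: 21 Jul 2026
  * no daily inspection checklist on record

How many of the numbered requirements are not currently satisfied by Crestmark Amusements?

10

1. rides operating with open deficiencies 5 > 2 → not met
2. daily inspection log audit 587 days ago vs limit 540 → not met
3. height/weight restriction signage absent → not met
4. emergency-stop system test 49 days ago vs limit 45 → not met
5. restraint system inspection 49 days ago vs limit 45 → not met
6. manufacturer's operating manual absent → not met
7. operator training 285 days ago vs limit 270 → not met
8. daily inspection checklist absent → not met
9. incidents reportable in the past year 0 ≤ 1 → met
10. non-destructive testing 117 days ago vs limit 90 → not met
11. condition 'runs mobile/traveling rides' holds; ride-specific liability coverage $1,100,000 < $1,225,000 → not met
Not met: 10 of 11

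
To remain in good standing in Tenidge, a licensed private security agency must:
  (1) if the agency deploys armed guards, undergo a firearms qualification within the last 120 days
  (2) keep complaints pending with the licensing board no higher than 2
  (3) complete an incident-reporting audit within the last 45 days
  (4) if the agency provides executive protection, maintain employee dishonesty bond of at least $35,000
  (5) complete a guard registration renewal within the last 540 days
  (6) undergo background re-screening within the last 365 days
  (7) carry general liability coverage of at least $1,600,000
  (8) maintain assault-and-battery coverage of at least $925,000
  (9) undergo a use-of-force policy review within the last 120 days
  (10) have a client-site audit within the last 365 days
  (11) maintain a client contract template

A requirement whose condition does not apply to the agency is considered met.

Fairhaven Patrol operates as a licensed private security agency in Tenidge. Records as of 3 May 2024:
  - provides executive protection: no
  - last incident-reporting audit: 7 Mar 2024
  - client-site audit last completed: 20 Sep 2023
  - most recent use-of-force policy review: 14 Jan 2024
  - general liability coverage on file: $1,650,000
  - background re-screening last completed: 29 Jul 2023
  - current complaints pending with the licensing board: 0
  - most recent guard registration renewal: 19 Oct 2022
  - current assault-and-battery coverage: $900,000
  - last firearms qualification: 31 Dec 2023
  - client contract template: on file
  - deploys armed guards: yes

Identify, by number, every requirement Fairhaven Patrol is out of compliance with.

1, 3, 5, 8

1. condition 'deploys armed guards' holds; firearms qualification 124 days ago vs limit 120 → not met
2. complaints pending with the licensing board 0 ≤ 2 → met
3. incident-reporting audit 57 days ago vs limit 45 → not met
4. condition 'provides executive protection' does not hold → requirement n/a → met
5. guard registration renewal 562 days ago vs limit 540 → not met
6. background re-screening 279 days ago vs limit 365 → met
7. general liability coverage $1,650,000 ≥ $1,600,000 → met
8. assault-and-battery coverage $900,000 < $925,000 → not met
9. use-of-force policy review 110 days ago vs limit 120 → met
10. client-site audit 226 days ago vs limit 365 → met
11. client contract template present → met
Not met: 1, 3, 5, 8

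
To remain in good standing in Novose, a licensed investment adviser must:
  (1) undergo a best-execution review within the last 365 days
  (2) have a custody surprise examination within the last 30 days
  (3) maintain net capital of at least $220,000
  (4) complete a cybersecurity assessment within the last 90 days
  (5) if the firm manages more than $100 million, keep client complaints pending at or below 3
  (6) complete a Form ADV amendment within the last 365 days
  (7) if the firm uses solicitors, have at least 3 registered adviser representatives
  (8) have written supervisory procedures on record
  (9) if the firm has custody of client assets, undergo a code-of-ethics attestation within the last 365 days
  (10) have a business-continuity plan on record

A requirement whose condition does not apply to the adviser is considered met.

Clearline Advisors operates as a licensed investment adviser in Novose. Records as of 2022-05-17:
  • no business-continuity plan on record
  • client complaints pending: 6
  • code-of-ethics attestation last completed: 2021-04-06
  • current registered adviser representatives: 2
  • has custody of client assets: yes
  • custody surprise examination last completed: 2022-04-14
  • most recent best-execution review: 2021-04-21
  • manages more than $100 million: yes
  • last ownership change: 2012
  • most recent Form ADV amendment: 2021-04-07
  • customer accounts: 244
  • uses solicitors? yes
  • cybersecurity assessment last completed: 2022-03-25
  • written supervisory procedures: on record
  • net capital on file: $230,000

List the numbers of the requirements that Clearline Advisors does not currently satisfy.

1. best-execution review 391 days ago vs limit 365 → not met
2. custody surprise examination 33 days ago vs limit 30 → not met
3. net capital $230,000 ≥ $220,000 → met
4. cybersecurity assessment 53 days ago vs limit 90 → met
5. condition 'manages more than $100 million' holds; client complaints pending 6 > 3 → not met
6. Form ADV amendment 405 days ago vs limit 365 → not met
7. condition 'uses solicitors' holds; registered adviser representatives 2 < 3 → not met
8. written supervisory procedures present → met
9. condition 'has custody of client assets' holds; code-of-ethics attestation 406 days ago vs limit 365 → not met
10. business-continuity plan absent → not met
Not met: 1, 2, 5, 6, 7, 9, 10

1, 2, 5, 6, 7, 9, 10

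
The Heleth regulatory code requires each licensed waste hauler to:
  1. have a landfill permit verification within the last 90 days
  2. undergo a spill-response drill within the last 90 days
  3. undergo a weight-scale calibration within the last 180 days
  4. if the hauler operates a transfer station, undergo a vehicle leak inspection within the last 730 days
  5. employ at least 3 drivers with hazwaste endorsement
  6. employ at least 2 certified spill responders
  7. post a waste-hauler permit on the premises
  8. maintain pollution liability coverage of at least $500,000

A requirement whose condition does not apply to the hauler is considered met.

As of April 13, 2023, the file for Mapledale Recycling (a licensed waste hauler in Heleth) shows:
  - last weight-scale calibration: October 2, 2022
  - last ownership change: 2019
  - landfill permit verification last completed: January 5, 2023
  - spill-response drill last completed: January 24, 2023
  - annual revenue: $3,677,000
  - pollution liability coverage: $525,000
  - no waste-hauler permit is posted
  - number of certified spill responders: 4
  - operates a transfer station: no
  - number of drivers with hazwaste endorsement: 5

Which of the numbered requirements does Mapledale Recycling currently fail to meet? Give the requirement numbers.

1. landfill permit verification 98 days ago vs limit 90 → not met
2. spill-response drill 79 days ago vs limit 90 → met
3. weight-scale calibration 193 days ago vs limit 180 → not met
4. condition 'operates a transfer station' does not hold → requirement n/a → met
5. drivers with hazwaste endorsement 5 ≥ 3 → met
6. certified spill responders 4 ≥ 2 → met
7. waste-hauler permit absent → not met
8. pollution liability coverage $525,000 ≥ $500,000 → met
Not met: 1, 3, 7

1, 3, 7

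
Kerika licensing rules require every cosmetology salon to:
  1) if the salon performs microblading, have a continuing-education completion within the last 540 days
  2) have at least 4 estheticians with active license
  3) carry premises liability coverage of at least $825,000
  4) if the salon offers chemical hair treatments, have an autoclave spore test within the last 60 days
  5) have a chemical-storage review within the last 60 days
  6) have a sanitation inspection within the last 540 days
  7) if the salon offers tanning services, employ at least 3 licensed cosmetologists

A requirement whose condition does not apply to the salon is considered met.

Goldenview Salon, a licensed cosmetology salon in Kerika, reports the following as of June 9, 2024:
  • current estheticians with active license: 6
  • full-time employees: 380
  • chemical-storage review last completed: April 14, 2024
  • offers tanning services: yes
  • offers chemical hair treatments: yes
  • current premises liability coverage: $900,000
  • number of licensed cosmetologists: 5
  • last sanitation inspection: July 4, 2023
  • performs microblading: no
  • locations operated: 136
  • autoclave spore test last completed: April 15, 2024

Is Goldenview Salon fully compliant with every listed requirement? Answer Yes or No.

Yes

1. condition 'performs microblading' does not hold → requirement n/a → met
2. estheticians with active license 6 ≥ 4 → met
3. premises liability coverage $900,000 ≥ $825,000 → met
4. condition 'offers chemical hair treatments' holds; autoclave spore test 55 days ago vs limit 60 → met
5. chemical-storage review 56 days ago vs limit 60 → met
6. sanitation inspection 341 days ago vs limit 540 → met
7. condition 'offers tanning services' holds; licensed cosmetologists 5 ≥ 3 → met
All met.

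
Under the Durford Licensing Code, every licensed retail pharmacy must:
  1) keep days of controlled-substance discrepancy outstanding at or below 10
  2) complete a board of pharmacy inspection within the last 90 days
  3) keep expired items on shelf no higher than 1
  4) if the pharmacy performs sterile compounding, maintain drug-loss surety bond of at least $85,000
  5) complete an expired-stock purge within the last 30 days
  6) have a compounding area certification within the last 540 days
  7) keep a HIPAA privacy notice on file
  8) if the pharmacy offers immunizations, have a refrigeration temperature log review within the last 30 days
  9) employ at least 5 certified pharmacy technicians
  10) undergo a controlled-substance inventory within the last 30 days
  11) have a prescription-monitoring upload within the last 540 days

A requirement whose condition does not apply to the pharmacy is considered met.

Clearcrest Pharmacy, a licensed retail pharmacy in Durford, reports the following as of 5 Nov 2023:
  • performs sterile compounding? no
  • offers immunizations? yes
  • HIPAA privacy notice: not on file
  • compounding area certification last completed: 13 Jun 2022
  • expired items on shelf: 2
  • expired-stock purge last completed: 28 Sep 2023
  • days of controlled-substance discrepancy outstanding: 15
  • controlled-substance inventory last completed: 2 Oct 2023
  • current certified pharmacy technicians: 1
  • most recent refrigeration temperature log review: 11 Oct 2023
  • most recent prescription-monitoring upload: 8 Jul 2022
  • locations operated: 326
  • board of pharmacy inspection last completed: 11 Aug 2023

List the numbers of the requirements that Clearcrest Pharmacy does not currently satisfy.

1, 3, 5, 7, 9, 10

1. days of controlled-substance discrepancy outstanding 15 > 10 → not met
2. board of pharmacy inspection 86 days ago vs limit 90 → met
3. expired items on shelf 2 > 1 → not met
4. condition 'performs sterile compounding' does not hold → requirement n/a → met
5. expired-stock purge 38 days ago vs limit 30 → not met
6. compounding area certification 510 days ago vs limit 540 → met
7. HIPAA privacy notice absent → not met
8. condition 'offers immunizations' holds; refrigeration temperature log review 25 days ago vs limit 30 → met
9. certified pharmacy technicians 1 < 5 → not met
10. controlled-substance inventory 34 days ago vs limit 30 → not met
11. prescription-monitoring upload 485 days ago vs limit 540 → met
Not met: 1, 3, 5, 7, 9, 10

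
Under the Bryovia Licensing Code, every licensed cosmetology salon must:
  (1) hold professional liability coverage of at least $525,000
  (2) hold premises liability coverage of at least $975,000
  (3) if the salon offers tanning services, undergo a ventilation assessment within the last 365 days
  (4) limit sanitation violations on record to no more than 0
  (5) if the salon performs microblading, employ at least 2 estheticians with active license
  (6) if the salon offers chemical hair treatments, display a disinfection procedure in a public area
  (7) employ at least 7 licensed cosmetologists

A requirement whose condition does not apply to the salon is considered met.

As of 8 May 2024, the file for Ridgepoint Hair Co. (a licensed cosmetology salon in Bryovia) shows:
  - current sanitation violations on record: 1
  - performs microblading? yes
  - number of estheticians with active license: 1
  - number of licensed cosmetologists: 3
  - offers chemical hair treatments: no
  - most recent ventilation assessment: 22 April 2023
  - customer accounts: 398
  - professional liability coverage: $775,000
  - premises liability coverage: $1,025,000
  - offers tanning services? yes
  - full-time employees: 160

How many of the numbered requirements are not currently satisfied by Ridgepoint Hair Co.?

1. professional liability coverage $775,000 ≥ $525,000 → met
2. premises liability coverage $1,025,000 ≥ $975,000 → met
3. condition 'offers tanning services' holds; ventilation assessment 382 days ago vs limit 365 → not met
4. sanitation violations on record 1 > 0 → not met
5. condition 'performs microblading' holds; estheticians with active license 1 < 2 → not met
6. condition 'offers chemical hair treatments' does not hold → requirement n/a → met
7. licensed cosmetologists 3 < 7 → not met
Not met: 4 of 7

4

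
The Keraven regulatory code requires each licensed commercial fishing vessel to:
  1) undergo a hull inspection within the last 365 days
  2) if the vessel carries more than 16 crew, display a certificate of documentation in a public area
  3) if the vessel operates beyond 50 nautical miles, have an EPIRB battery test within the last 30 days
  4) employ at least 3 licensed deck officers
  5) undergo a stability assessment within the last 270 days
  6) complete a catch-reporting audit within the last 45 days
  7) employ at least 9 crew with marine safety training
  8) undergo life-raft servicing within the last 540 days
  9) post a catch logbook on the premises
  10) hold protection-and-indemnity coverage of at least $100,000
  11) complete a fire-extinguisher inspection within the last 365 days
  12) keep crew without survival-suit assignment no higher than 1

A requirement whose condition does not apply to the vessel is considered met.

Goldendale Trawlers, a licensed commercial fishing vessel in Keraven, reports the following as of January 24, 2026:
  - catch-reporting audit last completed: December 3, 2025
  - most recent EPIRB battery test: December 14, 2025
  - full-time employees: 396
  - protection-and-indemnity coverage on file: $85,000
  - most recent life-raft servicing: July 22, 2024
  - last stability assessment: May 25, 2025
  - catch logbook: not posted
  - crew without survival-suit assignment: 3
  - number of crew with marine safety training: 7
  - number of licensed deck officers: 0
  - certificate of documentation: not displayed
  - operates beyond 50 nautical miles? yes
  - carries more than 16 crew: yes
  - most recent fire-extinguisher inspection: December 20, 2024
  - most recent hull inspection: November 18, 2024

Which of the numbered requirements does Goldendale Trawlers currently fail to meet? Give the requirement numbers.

1, 2, 3, 4, 6, 7, 8, 9, 10, 11, 12

1. hull inspection 432 days ago vs limit 365 → not met
2. condition 'carries more than 16 crew' holds; certificate of documentation absent → not met
3. condition 'operates beyond 50 nautical miles' holds; EPIRB battery test 41 days ago vs limit 30 → not met
4. licensed deck officers 0 < 3 → not met
5. stability assessment 244 days ago vs limit 270 → met
6. catch-reporting audit 52 days ago vs limit 45 → not met
7. crew with marine safety training 7 < 9 → not met
8. life-raft servicing 551 days ago vs limit 540 → not met
9. catch logbook absent → not met
10. protection-and-indemnity coverage $85,000 < $100,000 → not met
11. fire-extinguisher inspection 400 days ago vs limit 365 → not met
12. crew without survival-suit assignment 3 > 1 → not met
Not met: 1, 2, 3, 4, 6, 7, 8, 9, 10, 11, 12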